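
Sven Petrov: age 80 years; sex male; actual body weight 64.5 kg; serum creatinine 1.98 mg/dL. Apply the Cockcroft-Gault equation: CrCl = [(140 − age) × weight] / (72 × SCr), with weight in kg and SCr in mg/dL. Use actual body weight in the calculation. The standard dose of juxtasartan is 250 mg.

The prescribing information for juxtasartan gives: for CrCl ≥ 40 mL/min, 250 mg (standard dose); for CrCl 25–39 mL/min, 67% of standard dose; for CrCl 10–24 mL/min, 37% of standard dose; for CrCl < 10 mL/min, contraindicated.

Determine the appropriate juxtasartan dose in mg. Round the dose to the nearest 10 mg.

CrCl = (140 − 80) × 64.5 / (72 × 1.98) = 3870.0 / 142.56 ≈ 27.1 mL/min
CrCl ≈ 27 mL/min → bracket 25–39 mL/min.
67% of 250 mg = 167.5 mg → 170 mg

170 mg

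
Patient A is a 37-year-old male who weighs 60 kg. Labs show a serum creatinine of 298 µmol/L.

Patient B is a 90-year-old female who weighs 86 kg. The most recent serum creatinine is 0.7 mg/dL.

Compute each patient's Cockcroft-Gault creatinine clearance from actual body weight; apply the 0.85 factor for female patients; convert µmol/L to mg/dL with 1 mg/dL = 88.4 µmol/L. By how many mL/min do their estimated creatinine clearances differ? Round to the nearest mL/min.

Patient A: SCr = 298 / 88.4 = 3.371 mg/dL
Patient A: CrCl = (140 − 37) × 60 / (72 × 3.371) = 6180.0 / 242.71 ≈ 25.5 mL/min
Patient B: CrCl = (140 − 90) × 86 / (72 × 0.7) × 0.85 = 4300.0 / 50.40 × 0.85 ≈ 72.5 mL/min
|25.5 − 72.5| = 47.0 mL/min

47 mL/min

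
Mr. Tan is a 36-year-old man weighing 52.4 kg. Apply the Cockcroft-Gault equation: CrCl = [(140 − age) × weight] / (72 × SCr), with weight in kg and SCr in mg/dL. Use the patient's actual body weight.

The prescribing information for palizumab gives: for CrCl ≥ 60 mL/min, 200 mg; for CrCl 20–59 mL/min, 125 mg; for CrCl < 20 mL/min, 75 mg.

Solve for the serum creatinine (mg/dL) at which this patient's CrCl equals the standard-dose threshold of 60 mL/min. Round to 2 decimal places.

Standard dose requires CrCl ≥ 60 mL/min.
Set (140 − 36) × 52.4 / (72 × SCr) = 60
SCr = (140 − 36) × 52.4 / (72 × 60) = 1.261 mg/dL

1.26 mg/dL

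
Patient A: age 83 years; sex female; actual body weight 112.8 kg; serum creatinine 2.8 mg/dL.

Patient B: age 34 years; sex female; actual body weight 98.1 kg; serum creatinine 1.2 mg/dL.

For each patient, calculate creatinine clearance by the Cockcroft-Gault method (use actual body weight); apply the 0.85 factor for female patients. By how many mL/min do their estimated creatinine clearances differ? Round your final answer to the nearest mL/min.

Patient A: CrCl = (140 − 83) × 112.8 / (72 × 2.8) × 0.85 = 6429.6 / 201.60 × 0.85 ≈ 27.1 mL/min
Patient B: CrCl = (140 − 34) × 98.1 / (72 × 1.2) × 0.85 = 10398.6 / 86.40 × 0.85 ≈ 102.3 mL/min
|27.1 − 102.3| = 75.2 mL/min

75 mL/min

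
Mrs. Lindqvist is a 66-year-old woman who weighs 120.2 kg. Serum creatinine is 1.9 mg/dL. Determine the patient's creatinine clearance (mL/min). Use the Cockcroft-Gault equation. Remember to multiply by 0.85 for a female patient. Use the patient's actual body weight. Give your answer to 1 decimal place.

CrCl = (140 − 66) × 120.2 / (72 × 1.9) × 0.85 = 8894.8 / 136.80 × 0.85 ≈ 55.3 mL/min

55.3 mL/min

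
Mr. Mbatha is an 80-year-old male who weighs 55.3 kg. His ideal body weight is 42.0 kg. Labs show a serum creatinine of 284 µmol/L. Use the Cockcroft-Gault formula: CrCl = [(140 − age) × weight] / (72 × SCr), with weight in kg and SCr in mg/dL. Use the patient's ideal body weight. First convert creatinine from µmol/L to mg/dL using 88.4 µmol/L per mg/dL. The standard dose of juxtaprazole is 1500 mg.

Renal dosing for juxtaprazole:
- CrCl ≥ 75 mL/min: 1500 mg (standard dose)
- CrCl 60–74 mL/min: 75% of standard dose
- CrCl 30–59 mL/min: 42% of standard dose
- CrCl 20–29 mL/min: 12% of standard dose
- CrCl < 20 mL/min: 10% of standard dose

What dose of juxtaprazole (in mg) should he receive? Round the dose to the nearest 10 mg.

SCr = 284 / 88.4 = 3.213 mg/dL
CrCl = (140 − 80) × 42 / (72 × 3.213) = 2520.0 / 231.34 ≈ 10.9 mL/min
CrCl ≈ 11 mL/min → bracket < 20 mL/min.
10% of 1500 mg = 150 mg

150 mg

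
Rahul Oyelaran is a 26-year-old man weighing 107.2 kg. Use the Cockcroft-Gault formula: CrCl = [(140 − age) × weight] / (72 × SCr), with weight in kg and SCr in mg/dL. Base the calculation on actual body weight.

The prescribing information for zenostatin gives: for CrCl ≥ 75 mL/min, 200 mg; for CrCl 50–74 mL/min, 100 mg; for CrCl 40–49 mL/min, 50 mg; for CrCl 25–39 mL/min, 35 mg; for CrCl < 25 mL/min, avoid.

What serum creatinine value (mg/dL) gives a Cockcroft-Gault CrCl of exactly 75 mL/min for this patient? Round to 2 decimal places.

2.26 mg/dL

Standard dose requires CrCl ≥ 75 mL/min.
Set (140 − 26) × 107.2 / (72 × SCr) = 75
SCr = (140 − 26) × 107.2 / (72 × 75) = 2.263 mg/dL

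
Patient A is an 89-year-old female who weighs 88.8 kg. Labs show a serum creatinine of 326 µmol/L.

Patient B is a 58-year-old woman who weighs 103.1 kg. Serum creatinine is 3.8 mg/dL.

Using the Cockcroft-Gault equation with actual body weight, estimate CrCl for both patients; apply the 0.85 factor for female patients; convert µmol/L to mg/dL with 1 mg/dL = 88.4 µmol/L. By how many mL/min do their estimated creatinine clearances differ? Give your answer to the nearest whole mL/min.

12 mL/min

Patient A: SCr = 326 / 88.4 = 3.688 mg/dL
Patient A: CrCl = (140 − 89) × 88.8 / (72 × 3.688) × 0.85 = 4528.8 / 265.54 × 0.85 ≈ 14.5 mL/min
Patient B: CrCl = (140 − 58) × 103.1 / (72 × 3.8) × 0.85 = 8454.2 / 273.60 × 0.85 ≈ 26.3 mL/min
|14.5 − 26.3| = 11.8 mL/min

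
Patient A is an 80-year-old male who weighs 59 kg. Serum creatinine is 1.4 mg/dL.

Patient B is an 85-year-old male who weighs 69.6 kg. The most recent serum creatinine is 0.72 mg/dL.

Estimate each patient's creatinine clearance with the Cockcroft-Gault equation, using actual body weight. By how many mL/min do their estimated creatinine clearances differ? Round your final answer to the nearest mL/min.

39 mL/min

Patient A: CrCl = (140 − 80) × 59 / (72 × 1.4) = 3540.0 / 100.80 ≈ 35.1 mL/min
Patient B: CrCl = (140 − 85) × 69.6 / (72 × 0.72) = 3828.0 / 51.84 ≈ 73.8 mL/min
|35.1 − 73.8| = 38.7 mL/min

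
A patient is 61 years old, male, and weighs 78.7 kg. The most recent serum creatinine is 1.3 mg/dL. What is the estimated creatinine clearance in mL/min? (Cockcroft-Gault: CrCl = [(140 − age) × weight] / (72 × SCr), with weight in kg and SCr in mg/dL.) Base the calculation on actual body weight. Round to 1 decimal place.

CrCl = (140 − 61) × 78.7 / (72 × 1.3) = 6217.3 / 93.60 ≈ 66.4 mL/min

66.4 mL/min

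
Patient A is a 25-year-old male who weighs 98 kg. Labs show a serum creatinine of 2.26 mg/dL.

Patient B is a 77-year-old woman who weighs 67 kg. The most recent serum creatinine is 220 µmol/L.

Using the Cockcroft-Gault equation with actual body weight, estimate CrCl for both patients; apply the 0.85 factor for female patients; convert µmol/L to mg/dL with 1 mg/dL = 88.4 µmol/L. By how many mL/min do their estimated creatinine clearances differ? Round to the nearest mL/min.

Patient A: CrCl = (140 − 25) × 98 / (72 × 2.26) = 11270.0 / 162.72 ≈ 69.3 mL/min
Patient B: SCr = 220 / 88.4 = 2.489 mg/dL
Patient B: CrCl = (140 − 77) × 67 / (72 × 2.489) × 0.85 = 4221.0 / 179.21 × 0.85 ≈ 20.0 mL/min
|69.3 − 20.0| = 49.3 mL/min

49 mL/min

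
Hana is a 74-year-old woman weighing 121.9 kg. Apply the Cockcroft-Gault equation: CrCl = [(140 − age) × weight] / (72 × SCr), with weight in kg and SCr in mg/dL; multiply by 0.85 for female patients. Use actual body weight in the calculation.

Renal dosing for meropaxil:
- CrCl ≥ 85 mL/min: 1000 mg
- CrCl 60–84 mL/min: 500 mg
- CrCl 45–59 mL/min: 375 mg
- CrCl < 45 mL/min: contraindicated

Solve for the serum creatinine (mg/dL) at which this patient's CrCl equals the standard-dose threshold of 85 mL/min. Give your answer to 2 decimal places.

Standard dose requires CrCl ≥ 85 mL/min.
Set (140 − 74) × 121.9 × 0.85 / (72 × SCr) = 85
SCr = (140 − 74) × 121.9 × 0.85 / (72 × 85) = 1.117 mg/dL

1.12 mg/dL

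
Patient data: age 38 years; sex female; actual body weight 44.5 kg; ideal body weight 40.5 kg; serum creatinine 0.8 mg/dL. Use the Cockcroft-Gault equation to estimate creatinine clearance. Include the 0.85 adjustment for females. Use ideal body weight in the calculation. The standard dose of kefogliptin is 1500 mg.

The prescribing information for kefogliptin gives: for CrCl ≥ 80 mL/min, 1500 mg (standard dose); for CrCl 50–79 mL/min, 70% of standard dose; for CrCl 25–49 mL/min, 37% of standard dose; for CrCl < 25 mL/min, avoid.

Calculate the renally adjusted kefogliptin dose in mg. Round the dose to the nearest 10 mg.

1050 mg

CrCl = (140 − 38) × 40.5 / (72 × 0.8) × 0.85 = 4131.0 / 57.60 × 0.85 ≈ 61.0 mL/min
CrCl ≈ 61 mL/min → bracket 50–79 mL/min.
70% of 1500 mg = 1050 mg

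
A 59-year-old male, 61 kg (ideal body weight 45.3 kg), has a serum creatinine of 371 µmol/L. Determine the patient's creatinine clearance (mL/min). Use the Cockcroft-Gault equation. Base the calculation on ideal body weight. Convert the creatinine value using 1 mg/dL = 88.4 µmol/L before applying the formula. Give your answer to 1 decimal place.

12.1 mL/min

SCr = 371 / 88.4 = 4.197 mg/dL
CrCl = (140 − 59) × 45.3 / (72 × 4.197) = 3669.3 / 302.18 ≈ 12.1 mL/min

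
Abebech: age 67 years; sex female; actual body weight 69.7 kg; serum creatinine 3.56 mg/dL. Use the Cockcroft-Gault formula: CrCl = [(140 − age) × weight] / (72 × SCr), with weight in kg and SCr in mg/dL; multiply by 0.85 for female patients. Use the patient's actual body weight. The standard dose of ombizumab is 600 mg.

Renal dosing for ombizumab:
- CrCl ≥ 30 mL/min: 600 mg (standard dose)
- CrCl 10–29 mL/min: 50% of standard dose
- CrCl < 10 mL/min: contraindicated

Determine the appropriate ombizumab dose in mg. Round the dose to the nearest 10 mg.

CrCl = (140 − 67) × 69.7 / (72 × 3.56) × 0.85 = 5088.1 / 256.32 × 0.85 ≈ 16.9 mL/min
CrCl ≈ 17 mL/min → bracket 10–29 mL/min.
50% of 600 mg = 300 mg

300 mg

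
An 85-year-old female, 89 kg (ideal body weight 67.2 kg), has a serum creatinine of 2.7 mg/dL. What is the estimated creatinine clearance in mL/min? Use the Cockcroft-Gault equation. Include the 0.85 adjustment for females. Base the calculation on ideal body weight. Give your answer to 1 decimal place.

CrCl = (140 − 85) × 67.2 / (72 × 2.7) × 0.85 = 3696.0 / 194.40 × 0.85 ≈ 16.2 mL/min

16.2 mL/min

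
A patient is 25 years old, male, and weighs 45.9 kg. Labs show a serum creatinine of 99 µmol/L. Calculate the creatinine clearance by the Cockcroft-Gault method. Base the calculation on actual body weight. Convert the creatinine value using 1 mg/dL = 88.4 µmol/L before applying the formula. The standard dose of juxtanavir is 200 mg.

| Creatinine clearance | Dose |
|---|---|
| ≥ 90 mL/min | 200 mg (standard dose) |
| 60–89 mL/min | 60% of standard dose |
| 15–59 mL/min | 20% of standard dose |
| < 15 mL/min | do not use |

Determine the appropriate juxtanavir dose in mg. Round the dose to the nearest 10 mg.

120 mg

SCr = 99 / 88.4 = 1.12 mg/dL
CrCl = (140 − 25) × 45.9 / (72 × 1.12) = 5278.5 / 80.64 ≈ 65.5 mL/min
CrCl ≈ 65 mL/min → bracket 60–89 mL/min.
60% of 200 mg = 120 mg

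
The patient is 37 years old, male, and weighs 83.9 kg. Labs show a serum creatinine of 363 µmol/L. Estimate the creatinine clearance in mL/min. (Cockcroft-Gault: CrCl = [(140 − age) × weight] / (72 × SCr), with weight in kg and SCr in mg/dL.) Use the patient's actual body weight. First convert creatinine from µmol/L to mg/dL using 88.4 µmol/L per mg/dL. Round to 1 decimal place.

SCr = 363 / 88.4 = 4.106 mg/dL
CrCl = (140 − 37) × 83.9 / (72 × 4.106) = 8641.7 / 295.63 ≈ 29.2 mL/min

29.2 mL/min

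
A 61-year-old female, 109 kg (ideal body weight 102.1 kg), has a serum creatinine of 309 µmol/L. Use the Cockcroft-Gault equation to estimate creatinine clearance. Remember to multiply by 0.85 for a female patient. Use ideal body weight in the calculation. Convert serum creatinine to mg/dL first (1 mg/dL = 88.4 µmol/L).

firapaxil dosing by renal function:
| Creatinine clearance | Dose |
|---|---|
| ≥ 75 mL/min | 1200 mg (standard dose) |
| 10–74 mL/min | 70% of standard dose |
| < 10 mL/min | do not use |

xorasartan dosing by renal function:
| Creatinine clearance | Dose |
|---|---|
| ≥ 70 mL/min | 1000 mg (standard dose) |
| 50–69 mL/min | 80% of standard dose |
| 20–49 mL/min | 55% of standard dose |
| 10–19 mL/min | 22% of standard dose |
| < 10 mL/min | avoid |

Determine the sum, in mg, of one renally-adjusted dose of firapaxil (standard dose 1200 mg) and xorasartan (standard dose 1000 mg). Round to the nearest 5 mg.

SCr = 309 / 88.4 = 3.495 mg/dL
CrCl = (140 − 61) × 102.1 / (72 × 3.495) × 0.85 = 8065.9 / 251.64 × 0.85 ≈ 27.2 mL/min
CrCl ≈ 27 mL/min.
firapaxil: 10–74 mL/min → 70% of 1200 mg = 840 mg.
xorasartan: 20–49 mL/min → 55% of 1000 mg = 550 mg.
Total = 840 + 550 = 1390 mg.

1390 mg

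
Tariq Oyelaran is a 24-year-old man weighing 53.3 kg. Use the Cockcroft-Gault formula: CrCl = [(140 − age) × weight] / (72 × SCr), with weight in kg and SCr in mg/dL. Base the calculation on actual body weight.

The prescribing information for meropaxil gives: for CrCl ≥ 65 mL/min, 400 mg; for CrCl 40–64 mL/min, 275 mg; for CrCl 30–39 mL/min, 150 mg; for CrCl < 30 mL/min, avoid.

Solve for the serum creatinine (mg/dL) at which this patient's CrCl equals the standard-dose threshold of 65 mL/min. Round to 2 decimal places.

Standard dose requires CrCl ≥ 65 mL/min.
Set (140 − 24) × 53.3 / (72 × SCr) = 65
SCr = (140 − 24) × 53.3 / (72 × 65) = 1.321 mg/dL

1.32 mg/dL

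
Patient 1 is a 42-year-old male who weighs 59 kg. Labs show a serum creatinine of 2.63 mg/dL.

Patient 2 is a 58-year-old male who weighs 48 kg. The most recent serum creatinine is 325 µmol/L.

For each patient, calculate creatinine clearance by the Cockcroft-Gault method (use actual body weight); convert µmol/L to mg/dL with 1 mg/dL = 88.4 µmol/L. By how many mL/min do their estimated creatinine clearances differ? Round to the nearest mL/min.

16 mL/min

Patient 1: CrCl = (140 − 42) × 59 / (72 × 2.63) = 5782.0 / 189.36 ≈ 30.5 mL/min
Patient 2: SCr = 325 / 88.4 = 3.676 mg/dL
Patient 2: CrCl = (140 − 58) × 48 / (72 × 3.676) = 3936.0 / 264.67 ≈ 14.9 mL/min
|30.5 − 14.9| = 15.6 mL/min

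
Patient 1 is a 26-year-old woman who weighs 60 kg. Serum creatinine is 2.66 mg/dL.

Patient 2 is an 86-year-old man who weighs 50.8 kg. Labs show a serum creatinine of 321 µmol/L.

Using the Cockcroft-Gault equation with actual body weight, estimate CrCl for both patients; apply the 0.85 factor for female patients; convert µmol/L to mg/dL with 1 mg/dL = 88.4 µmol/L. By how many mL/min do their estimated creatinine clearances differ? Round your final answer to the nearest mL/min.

20 mL/min

Patient 1: CrCl = (140 − 26) × 60 / (72 × 2.66) × 0.85 = 6840.0 / 191.52 × 0.85 ≈ 30.4 mL/min
Patient 2: SCr = 321 / 88.4 = 3.631 mg/dL
Patient 2: CrCl = (140 − 86) × 50.8 / (72 × 3.631) = 2743.2 / 261.43 ≈ 10.5 mL/min
|30.4 − 10.5| = 19.9 mL/min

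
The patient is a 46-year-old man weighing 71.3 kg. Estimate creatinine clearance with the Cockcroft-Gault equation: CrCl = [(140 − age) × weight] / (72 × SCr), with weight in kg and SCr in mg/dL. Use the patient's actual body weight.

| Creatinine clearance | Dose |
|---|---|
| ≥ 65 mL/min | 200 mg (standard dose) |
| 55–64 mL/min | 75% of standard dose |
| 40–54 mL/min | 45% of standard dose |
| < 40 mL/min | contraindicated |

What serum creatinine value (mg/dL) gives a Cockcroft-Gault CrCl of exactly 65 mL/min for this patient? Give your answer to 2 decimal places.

1.43 mg/dL

Standard dose requires CrCl ≥ 65 mL/min.
Set (140 − 46) × 71.3 / (72 × SCr) = 65
SCr = (140 − 46) × 71.3 / (72 × 65) = 1.432 mg/dL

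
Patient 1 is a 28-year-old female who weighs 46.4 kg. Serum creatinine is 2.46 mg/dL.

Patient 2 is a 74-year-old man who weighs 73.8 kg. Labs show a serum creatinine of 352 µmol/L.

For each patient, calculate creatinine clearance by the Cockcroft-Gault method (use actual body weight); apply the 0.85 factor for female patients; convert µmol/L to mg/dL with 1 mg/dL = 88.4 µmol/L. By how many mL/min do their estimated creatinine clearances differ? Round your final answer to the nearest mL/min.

Patient 1: CrCl = (140 − 28) × 46.4 / (72 × 2.46) × 0.85 = 5196.8 / 177.12 × 0.85 ≈ 24.9 mL/min
Patient 2: SCr = 352 / 88.4 = 3.982 mg/dL
Patient 2: CrCl = (140 − 74) × 73.8 / (72 × 3.982) = 4870.8 / 286.70 ≈ 17.0 mL/min
|24.9 − 17.0| = 7.9 mL/min

8 mL/min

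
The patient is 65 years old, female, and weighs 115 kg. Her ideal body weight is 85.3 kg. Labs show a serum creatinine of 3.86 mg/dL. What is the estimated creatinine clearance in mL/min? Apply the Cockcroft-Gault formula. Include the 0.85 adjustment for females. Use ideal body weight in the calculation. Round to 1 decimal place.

CrCl = (140 − 65) × 85.3 / (72 × 3.86) × 0.85 = 6397.5 / 277.92 × 0.85 ≈ 19.6 mL/min

19.6 mL/min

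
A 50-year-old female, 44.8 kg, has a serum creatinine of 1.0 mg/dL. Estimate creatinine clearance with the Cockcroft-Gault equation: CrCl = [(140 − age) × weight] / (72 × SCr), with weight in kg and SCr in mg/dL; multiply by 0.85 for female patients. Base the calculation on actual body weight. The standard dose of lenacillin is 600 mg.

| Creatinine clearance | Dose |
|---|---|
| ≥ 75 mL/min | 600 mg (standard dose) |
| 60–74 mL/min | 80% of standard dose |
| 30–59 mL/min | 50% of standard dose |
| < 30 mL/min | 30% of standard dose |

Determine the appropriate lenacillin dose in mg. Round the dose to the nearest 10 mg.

CrCl = (140 − 50) × 44.8 / (72 × 1) × 0.85 = 4032.0 / 72.00 × 0.85 ≈ 47.6 mL/min
CrCl ≈ 48 mL/min → bracket 30–59 mL/min.
50% of 600 mg = 300 mg

300 mg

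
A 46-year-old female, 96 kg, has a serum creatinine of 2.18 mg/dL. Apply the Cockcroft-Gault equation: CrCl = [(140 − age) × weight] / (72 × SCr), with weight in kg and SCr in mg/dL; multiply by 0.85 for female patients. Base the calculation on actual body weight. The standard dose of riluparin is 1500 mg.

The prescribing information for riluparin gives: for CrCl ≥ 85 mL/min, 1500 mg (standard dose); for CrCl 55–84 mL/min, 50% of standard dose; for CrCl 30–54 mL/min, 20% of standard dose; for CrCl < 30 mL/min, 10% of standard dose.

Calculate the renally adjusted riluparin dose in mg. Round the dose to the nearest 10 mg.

300 mg

CrCl = (140 − 46) × 96 / (72 × 2.18) × 0.85 = 9024.0 / 156.96 × 0.85 ≈ 48.9 mL/min
CrCl ≈ 49 mL/min → bracket 30–54 mL/min.
20% of 1500 mg = 300 mg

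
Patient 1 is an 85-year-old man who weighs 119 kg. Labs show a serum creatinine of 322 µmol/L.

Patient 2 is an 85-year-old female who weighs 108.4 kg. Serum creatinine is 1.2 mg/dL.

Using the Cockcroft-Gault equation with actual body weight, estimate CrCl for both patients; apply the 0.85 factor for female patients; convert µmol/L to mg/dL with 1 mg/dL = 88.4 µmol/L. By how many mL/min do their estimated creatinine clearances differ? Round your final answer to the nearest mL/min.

34 mL/min

Patient 1: SCr = 322 / 88.4 = 3.643 mg/dL
Patient 1: CrCl = (140 − 85) × 119 / (72 × 3.643) = 6545.0 / 262.30 ≈ 25.0 mL/min
Patient 2: CrCl = (140 − 85) × 108.4 / (72 × 1.2) × 0.85 = 5962.0 / 86.40 × 0.85 ≈ 58.7 mL/min
|25.0 − 58.7| = 33.7 mL/min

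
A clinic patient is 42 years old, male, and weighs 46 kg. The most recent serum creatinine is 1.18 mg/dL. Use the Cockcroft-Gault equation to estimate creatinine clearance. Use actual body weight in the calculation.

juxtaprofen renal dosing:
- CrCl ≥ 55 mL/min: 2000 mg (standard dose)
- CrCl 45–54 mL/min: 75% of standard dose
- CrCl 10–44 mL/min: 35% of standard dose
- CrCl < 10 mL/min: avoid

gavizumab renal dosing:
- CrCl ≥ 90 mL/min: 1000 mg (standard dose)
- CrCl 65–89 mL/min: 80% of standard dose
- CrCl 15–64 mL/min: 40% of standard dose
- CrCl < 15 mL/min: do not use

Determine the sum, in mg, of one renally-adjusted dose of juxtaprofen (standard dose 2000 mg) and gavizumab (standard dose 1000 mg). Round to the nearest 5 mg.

CrCl = (140 − 42) × 46 / (72 × 1.18) = 4508.0 / 84.96 ≈ 53.1 mL/min
CrCl ≈ 53 mL/min.
juxtaprofen: 45–54 mL/min → 75% of 2000 mg = 1500 mg.
gavizumab: 15–64 mL/min → 40% of 1000 mg = 400 mg.
Total = 1500 + 400 = 1900 mg.

1900 mg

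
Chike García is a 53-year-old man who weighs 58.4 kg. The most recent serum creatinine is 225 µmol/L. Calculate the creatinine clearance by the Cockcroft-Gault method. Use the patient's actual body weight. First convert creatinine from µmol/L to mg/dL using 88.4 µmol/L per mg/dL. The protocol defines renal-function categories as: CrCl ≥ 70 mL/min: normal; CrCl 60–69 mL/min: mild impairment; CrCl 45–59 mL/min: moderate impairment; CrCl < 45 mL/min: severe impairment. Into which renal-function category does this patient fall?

severe impairment

SCr = 225 / 88.4 = 2.545 mg/dL
CrCl = (140 − 53) × 58.4 / (72 × 2.545) = 5080.8 / 183.24 ≈ 27.7 mL/min
28 mL/min falls in the 'severe impairment' range.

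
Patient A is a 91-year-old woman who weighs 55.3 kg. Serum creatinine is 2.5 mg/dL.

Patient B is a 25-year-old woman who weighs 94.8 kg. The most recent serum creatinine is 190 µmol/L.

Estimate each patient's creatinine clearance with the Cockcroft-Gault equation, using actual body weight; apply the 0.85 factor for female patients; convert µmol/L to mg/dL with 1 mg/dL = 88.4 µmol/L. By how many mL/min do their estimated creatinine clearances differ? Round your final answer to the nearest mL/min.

Patient A: CrCl = (140 − 91) × 55.3 / (72 × 2.5) × 0.85 = 2709.7 / 180.00 × 0.85 ≈ 12.8 mL/min
Patient B: SCr = 190 / 88.4 = 2.149 mg/dL
Patient B: CrCl = (140 − 25) × 94.8 / (72 × 2.149) × 0.85 = 10902.0 / 154.73 × 0.85 ≈ 59.9 mL/min
|12.8 − 59.9| = 47.1 mL/min

47 mL/min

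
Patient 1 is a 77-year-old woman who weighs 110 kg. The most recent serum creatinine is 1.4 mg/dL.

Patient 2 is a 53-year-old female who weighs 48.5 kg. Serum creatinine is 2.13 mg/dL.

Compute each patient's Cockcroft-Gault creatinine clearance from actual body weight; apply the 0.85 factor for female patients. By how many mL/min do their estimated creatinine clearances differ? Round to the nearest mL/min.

35 mL/min

Patient 1: CrCl = (140 − 77) × 110 / (72 × 1.4) × 0.85 = 6930.0 / 100.80 × 0.85 ≈ 58.4 mL/min
Patient 2: CrCl = (140 − 53) × 48.5 / (72 × 2.13) × 0.85 = 4219.5 / 153.36 × 0.85 ≈ 23.4 mL/min
|58.4 − 23.4| = 35.0 mL/min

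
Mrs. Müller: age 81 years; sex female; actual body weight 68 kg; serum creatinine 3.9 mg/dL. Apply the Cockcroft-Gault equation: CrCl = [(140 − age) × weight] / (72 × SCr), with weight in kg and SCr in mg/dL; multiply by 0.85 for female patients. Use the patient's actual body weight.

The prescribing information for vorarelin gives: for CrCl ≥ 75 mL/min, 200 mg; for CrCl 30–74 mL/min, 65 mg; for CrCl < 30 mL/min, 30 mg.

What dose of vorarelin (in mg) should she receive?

30 mg

CrCl = (140 − 81) × 68 / (72 × 3.9) × 0.85 = 4012.0 / 280.80 × 0.85 ≈ 12.1 mL/min
CrCl ≈ 12 mL/min → bracket < 30 mL/min.
Dose for this bracket: 30 mg.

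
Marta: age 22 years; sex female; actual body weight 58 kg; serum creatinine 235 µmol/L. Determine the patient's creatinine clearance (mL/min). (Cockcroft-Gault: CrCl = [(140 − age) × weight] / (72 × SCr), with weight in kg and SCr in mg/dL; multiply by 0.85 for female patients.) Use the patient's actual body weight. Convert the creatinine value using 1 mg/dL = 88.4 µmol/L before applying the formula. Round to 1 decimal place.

SCr = 235 / 88.4 = 2.658 mg/dL
CrCl = (140 − 22) × 58 / (72 × 2.658) × 0.85 = 6844.0 / 191.38 × 0.85 ≈ 30.4 mL/min

30.4 mL/min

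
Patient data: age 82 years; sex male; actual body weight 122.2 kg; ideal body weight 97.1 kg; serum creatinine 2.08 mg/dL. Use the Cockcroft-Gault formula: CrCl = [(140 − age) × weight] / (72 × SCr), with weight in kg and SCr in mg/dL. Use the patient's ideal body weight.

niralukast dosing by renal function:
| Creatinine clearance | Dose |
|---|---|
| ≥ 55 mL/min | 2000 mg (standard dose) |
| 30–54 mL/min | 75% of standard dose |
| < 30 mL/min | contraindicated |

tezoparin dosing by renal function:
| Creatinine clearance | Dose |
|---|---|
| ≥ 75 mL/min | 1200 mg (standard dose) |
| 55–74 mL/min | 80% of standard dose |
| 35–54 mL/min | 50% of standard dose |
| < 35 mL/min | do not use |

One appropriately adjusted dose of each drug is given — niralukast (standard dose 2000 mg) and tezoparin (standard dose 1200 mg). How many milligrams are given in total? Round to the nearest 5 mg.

2100 mg

CrCl = (140 − 82) × 97.1 / (72 × 2.08) = 5631.8 / 149.76 ≈ 37.6 mL/min
CrCl ≈ 38 mL/min.
niralukast: 30–54 mL/min → 75% of 2000 mg = 1500 mg.
tezoparin: 35–54 mL/min → 50% of 1200 mg = 600 mg.
Total = 1500 + 600 = 2100 mg.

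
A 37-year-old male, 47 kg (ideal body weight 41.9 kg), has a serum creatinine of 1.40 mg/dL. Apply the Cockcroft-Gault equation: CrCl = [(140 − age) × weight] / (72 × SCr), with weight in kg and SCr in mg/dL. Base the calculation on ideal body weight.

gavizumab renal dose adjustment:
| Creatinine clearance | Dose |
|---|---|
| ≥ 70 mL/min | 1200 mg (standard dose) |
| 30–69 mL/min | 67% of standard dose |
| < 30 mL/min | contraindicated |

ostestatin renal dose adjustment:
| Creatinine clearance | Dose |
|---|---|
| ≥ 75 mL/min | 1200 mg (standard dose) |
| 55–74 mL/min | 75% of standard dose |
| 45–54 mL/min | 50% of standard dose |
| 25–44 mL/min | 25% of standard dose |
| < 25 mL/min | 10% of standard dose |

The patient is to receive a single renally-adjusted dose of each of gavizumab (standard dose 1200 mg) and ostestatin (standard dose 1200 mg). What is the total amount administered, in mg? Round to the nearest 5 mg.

CrCl = (140 − 37) × 41.9 / (72 × 1.4) = 4315.7 / 100.80 ≈ 42.8 mL/min
CrCl ≈ 43 mL/min.
gavizumab: 30–69 mL/min → 67% of 1200 mg = 804 mg.
ostestatin: 25–44 mL/min → 25% of 1200 mg = 300 mg.
Total = 804 + 300 = 1104 mg.

1105 mg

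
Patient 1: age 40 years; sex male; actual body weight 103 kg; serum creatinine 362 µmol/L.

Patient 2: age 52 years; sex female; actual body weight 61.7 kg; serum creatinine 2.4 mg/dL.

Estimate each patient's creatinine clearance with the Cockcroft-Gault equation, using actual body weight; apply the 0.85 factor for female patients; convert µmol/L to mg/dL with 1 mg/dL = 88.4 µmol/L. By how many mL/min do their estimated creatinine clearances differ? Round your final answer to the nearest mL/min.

8 mL/min

Patient 1: SCr = 362 / 88.4 = 4.095 mg/dL
Patient 1: CrCl = (140 − 40) × 103 / (72 × 4.095) = 10300.0 / 294.84 ≈ 34.9 mL/min
Patient 2: CrCl = (140 − 52) × 61.7 / (72 × 2.4) × 0.85 = 5429.6 / 172.80 × 0.85 ≈ 26.7 mL/min
|34.9 − 26.7| = 8.2 mL/min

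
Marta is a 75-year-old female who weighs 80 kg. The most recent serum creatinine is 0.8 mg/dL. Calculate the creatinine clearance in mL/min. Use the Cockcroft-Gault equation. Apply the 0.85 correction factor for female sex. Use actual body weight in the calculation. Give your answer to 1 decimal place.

CrCl = (140 − 75) × 80 / (72 × 0.8) × 0.85 = 5200.0 / 57.60 × 0.85 ≈ 76.7 mL/min

76.7 mL/min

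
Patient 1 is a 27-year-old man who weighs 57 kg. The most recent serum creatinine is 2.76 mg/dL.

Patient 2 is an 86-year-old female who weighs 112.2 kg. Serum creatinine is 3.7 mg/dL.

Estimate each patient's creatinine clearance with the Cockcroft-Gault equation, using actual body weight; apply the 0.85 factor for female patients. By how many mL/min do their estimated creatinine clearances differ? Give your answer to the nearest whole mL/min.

Patient 1: CrCl = (140 − 27) × 57 / (72 × 2.76) = 6441.0 / 198.72 ≈ 32.4 mL/min
Patient 2: CrCl = (140 − 86) × 112.2 / (72 × 3.7) × 0.85 = 6058.8 / 266.40 × 0.85 ≈ 19.3 mL/min
|32.4 − 19.3| = 13.1 mL/min

13 mL/min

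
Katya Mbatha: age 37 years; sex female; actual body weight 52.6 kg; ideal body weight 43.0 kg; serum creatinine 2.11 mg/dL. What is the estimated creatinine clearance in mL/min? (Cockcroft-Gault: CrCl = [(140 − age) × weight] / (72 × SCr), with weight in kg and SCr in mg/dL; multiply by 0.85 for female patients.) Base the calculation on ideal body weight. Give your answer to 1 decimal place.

CrCl = (140 − 37) × 43 / (72 × 2.11) × 0.85 = 4429.0 / 151.92 × 0.85 ≈ 24.8 mL/min

24.8 mL/min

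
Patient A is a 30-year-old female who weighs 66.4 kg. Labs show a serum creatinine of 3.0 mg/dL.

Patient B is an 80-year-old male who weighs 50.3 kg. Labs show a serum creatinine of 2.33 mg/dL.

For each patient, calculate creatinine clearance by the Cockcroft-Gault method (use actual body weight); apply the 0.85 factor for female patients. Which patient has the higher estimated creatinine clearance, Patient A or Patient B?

Patient A

Patient A: CrCl = (140 − 30) × 66.4 / (72 × 3) × 0.85 = 7304.0 / 216.00 × 0.85 ≈ 28.7 mL/min
Patient B: CrCl = (140 − 80) × 50.3 / (72 × 2.33) = 3018.0 / 167.76 ≈ 18.0 mL/min
28.7 vs 18.0 mL/min → Patient A is higher.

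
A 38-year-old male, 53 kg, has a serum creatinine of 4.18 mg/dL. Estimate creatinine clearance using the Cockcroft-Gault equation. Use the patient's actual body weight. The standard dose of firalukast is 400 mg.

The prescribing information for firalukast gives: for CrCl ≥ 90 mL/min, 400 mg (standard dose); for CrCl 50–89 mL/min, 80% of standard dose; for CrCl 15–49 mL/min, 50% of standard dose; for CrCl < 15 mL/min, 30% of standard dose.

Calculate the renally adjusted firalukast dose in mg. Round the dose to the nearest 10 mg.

CrCl = (140 − 38) × 53 / (72 × 4.18) = 5406.0 / 300.96 ≈ 18.0 mL/min
CrCl ≈ 18 mL/min → bracket 15–49 mL/min.
50% of 400 mg = 200 mg

200 mg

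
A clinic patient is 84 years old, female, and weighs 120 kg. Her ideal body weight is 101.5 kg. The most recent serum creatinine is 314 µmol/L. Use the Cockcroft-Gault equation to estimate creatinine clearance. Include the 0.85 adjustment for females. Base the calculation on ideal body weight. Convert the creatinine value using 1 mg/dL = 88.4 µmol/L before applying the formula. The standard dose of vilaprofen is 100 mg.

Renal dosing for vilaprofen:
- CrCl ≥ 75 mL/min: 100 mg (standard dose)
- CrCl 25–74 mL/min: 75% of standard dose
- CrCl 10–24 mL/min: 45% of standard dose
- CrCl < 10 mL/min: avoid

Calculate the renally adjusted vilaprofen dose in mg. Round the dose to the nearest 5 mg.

SCr = 314 / 88.4 = 3.552 mg/dL
CrCl = (140 − 84) × 101.5 / (72 × 3.552) × 0.85 = 5684.0 / 255.74 × 0.85 ≈ 18.9 mL/min
CrCl ≈ 19 mL/min → bracket 10–24 mL/min.
45% of 100 mg = 45 mg

45 mg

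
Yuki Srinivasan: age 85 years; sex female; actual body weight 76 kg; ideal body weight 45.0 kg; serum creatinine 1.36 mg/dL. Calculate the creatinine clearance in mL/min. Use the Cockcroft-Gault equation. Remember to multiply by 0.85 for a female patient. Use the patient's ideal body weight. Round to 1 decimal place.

21.5 mL/min

CrCl = (140 − 85) × 45 / (72 × 1.36) × 0.85 = 2475.0 / 97.92 × 0.85 ≈ 21.5 mL/min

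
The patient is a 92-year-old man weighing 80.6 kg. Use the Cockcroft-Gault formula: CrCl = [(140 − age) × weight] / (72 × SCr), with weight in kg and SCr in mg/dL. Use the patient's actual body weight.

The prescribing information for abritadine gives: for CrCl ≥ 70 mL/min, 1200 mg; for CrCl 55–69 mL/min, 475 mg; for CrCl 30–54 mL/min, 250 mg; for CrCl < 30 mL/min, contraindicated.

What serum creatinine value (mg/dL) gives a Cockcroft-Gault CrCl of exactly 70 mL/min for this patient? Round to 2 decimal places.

0.77 mg/dL

Standard dose requires CrCl ≥ 70 mL/min.
Set (140 − 92) × 80.6 / (72 × SCr) = 70
SCr = (140 − 92) × 80.6 / (72 × 70) = 0.768 mg/dL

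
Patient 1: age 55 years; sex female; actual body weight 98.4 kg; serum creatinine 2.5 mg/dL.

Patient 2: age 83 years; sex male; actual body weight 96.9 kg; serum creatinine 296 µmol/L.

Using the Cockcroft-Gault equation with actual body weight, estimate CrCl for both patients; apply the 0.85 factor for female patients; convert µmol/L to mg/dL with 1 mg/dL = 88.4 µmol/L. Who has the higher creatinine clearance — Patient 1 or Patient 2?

Patient 1

Patient 1: CrCl = (140 − 55) × 98.4 / (72 × 2.5) × 0.85 = 8364.0 / 180.00 × 0.85 ≈ 39.5 mL/min
Patient 2: SCr = 296 / 88.4 = 3.348 mg/dL
Patient 2: CrCl = (140 − 83) × 96.9 / (72 × 3.348) = 5523.3 / 241.06 ≈ 22.9 mL/min
39.5 vs 22.9 mL/min → Patient 1 is higher.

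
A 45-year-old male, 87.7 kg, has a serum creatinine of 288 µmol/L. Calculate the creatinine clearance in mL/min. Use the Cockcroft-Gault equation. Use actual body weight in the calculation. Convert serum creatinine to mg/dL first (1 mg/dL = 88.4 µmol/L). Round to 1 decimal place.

SCr = 288 / 88.4 = 3.258 mg/dL
CrCl = (140 − 45) × 87.7 / (72 × 3.258) = 8331.5 / 234.58 ≈ 35.5 mL/min

35.5 mL/min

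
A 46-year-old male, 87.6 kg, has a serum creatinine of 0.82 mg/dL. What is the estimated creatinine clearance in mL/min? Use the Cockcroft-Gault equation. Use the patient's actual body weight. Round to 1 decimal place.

CrCl = (140 − 46) × 87.6 / (72 × 0.82) = 8234.4 / 59.04 ≈ 139.5 mL/min

139.5 mL/min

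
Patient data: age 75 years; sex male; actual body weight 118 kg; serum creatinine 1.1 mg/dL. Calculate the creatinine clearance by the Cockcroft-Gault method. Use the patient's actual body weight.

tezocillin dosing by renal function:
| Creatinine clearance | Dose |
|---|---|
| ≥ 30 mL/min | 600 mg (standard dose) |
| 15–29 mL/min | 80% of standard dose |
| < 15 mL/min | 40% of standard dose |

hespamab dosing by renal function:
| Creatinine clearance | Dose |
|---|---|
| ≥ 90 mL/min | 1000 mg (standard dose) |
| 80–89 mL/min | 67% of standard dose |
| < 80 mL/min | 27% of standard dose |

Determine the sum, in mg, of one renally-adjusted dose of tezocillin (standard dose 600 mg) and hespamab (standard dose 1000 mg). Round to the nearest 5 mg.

1600 mg

CrCl = (140 − 75) × 118 / (72 × 1.1) = 7670.0 / 79.20 ≈ 96.8 mL/min
CrCl ≈ 97 mL/min.
tezocillin: ≥ 30 mL/min → 100% of 600 mg = 600 mg.
hespamab: ≥ 90 mL/min → 100% of 1000 mg = 1000 mg.
Total = 600 + 1000 = 1600 mg.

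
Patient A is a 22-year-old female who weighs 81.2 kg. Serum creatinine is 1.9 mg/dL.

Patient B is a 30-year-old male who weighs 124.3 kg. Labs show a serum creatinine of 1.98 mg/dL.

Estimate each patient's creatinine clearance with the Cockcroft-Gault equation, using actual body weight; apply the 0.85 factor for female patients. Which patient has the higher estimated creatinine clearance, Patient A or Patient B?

Patient A: CrCl = (140 − 22) × 81.2 / (72 × 1.9) × 0.85 = 9581.6 / 136.80 × 0.85 ≈ 59.5 mL/min
Patient B: CrCl = (140 − 30) × 124.3 / (72 × 1.98) = 13673.0 / 142.56 ≈ 95.9 mL/min
59.5 vs 95.9 mL/min → Patient B is higher.

Patient B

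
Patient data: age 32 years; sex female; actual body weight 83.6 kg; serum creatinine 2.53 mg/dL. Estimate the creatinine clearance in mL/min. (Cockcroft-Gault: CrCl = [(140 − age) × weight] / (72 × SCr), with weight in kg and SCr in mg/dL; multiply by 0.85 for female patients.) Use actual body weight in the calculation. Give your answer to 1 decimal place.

42.1 mL/min

CrCl = (140 − 32) × 83.6 / (72 × 2.53) × 0.85 = 9028.8 / 182.16 × 0.85 ≈ 42.1 mL/min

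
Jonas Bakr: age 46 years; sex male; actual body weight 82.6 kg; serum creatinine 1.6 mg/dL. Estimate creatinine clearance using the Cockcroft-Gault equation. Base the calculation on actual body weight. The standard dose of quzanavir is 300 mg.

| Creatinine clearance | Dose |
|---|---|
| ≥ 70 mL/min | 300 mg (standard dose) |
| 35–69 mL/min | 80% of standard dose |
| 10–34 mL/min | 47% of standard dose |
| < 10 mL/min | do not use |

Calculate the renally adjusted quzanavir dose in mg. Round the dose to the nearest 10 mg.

240 mg

CrCl = (140 − 46) × 82.6 / (72 × 1.6) = 7764.4 / 115.20 ≈ 67.4 mL/min
CrCl ≈ 67 mL/min → bracket 35–69 mL/min.
80% of 300 mg = 240 mg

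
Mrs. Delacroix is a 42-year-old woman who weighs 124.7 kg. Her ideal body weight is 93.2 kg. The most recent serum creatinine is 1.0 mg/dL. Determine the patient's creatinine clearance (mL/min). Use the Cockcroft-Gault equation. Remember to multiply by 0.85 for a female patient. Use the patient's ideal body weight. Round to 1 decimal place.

CrCl = (140 − 42) × 93.2 / (72 × 1) × 0.85 = 9133.6 / 72.00 × 0.85 ≈ 107.8 mL/min

107.8 mL/min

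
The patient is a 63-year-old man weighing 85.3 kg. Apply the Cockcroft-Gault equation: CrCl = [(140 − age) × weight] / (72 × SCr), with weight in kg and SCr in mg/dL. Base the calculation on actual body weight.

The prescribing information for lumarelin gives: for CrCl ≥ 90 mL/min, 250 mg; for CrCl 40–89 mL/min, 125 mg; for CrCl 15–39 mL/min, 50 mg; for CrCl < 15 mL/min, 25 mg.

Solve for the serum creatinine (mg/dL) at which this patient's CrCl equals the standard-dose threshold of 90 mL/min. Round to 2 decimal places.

Standard dose requires CrCl ≥ 90 mL/min.
Set (140 − 63) × 85.3 / (72 × SCr) = 90
SCr = (140 − 63) × 85.3 / (72 × 90) = 1.014 mg/dL

1.01 mg/dL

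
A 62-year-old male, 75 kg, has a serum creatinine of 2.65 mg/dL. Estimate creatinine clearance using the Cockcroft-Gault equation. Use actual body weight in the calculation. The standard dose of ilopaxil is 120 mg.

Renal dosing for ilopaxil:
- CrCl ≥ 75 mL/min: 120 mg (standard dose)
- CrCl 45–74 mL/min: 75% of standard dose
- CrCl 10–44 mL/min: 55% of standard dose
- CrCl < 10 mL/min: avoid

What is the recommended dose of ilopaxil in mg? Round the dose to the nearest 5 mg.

CrCl = (140 − 62) × 75 / (72 × 2.65) = 5850.0 / 190.80 ≈ 30.7 mL/min
CrCl ≈ 31 mL/min → bracket 10–44 mL/min.
55% of 120 mg = 66 mg → 65 mg

65 mg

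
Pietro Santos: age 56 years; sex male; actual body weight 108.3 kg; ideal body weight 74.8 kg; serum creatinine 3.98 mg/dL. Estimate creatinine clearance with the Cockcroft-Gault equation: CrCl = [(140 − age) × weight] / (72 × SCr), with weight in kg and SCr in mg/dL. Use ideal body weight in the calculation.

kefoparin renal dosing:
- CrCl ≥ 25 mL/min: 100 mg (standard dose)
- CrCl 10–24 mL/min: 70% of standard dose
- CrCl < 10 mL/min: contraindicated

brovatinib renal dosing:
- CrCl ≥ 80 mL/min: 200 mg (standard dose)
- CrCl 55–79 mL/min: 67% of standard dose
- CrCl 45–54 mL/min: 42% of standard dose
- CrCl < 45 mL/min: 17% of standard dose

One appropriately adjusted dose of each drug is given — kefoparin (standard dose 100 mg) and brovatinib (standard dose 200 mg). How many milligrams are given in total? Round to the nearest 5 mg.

105 mg

CrCl = (140 − 56) × 74.8 / (72 × 3.98) = 6283.2 / 286.56 ≈ 21.9 mL/min
CrCl ≈ 22 mL/min.
kefoparin: 10–24 mL/min → 70% of 100 mg = 70 mg.
brovatinib: < 45 mL/min → 17% of 200 mg = 34 mg.
Total = 70 + 34 = 104 mg.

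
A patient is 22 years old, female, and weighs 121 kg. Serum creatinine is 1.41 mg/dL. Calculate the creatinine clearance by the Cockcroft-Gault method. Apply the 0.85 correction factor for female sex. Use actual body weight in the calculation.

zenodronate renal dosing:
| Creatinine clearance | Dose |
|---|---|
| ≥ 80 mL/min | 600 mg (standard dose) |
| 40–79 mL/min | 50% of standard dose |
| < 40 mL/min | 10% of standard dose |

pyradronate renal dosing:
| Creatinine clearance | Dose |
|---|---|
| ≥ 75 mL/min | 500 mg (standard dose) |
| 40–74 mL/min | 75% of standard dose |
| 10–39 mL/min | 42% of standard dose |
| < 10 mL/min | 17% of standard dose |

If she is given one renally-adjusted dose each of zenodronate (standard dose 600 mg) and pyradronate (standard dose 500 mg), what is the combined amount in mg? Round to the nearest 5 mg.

1100 mg

CrCl = (140 − 22) × 121 / (72 × 1.41) × 0.85 = 14278.0 / 101.52 × 0.85 ≈ 119.5 mL/min
CrCl ≈ 120 mL/min.
zenodronate: ≥ 80 mL/min → 100% of 600 mg = 600 mg.
pyradronate: ≥ 75 mL/min → 100% of 500 mg = 500 mg.
Total = 600 + 500 = 1100 mg.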